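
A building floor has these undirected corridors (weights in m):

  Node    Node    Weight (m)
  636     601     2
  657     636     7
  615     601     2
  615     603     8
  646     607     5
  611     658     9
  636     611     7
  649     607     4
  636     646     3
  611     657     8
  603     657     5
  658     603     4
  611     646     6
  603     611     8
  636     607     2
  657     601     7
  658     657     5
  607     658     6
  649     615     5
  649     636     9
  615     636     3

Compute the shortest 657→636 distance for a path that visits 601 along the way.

Shortest 657→601: 657–601 = 7
Best 601 to 636: 601–636 costing 2
Total via 601: 7 + 2 = 9 m.

9 m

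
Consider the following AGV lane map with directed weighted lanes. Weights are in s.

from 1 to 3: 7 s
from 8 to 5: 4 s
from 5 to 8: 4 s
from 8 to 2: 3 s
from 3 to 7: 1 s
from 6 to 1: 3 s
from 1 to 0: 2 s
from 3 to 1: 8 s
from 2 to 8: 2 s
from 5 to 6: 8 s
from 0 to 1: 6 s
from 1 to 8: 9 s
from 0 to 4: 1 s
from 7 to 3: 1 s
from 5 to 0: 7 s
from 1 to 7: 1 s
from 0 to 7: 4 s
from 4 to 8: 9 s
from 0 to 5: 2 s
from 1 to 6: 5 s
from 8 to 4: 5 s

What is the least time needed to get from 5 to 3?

12 s

Candidate routes:
5 → 0 → 7 → 3: 7+4+1 = 12
5 → 6 → 1 → 7 → 3: 8+3+1+1 = 13
5 → 0 → 1 → 7 → 3: 7+6+1+1 = 15
The minimum is 12 s via 5 → 0 → 7 → 3.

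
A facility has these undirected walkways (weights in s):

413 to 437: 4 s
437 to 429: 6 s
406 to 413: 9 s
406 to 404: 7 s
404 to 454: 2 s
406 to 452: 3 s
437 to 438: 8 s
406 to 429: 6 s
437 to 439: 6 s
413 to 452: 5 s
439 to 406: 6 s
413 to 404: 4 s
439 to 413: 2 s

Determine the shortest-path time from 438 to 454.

18 s

Compare a few routes:
438 → 437 → 429 → 406 → 404 → 454: 8+6+6+7+2 = 29
438 → 437 → 413 → 404 → 454: 8+4+4+2 = 18
438 → 437 → 439 → 413 → 404 → 454: 8+6+2+4+2 = 22
438 → 437 → 439 → 406 → 404 → 454: 8+6+6+7+2 = 29
The minimum is 18 s via 438 → 437 → 413 → 404 → 454.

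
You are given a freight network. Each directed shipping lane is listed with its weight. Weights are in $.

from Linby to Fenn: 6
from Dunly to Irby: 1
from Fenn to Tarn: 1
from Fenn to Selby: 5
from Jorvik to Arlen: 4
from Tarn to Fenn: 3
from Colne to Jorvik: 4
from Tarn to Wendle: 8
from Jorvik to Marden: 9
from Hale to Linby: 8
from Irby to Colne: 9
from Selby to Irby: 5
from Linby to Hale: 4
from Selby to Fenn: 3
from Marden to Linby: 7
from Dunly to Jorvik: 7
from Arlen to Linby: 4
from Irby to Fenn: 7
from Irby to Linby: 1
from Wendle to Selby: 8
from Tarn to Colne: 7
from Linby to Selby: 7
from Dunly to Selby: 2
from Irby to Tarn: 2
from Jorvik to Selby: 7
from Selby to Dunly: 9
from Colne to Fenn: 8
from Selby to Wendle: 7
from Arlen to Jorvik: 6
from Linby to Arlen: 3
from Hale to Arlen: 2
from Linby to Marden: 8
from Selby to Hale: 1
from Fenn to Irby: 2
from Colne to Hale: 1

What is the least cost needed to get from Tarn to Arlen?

$9

Shortest distances from Tarn:
Tarn: 0
Fenn: 3  (via Tarn)
Irby: 5  (via Fenn)
Linby: 6  (via Irby)
Colne: 7  (via Tarn)
Wendle: 8  (via Tarn)
Hale: 8  (via Colne)
Selby: 8  (via Fenn)
Arlen: 9  (via Linby)
Shortest route: Tarn → Fenn → Irby → Linby → Arlen = $9.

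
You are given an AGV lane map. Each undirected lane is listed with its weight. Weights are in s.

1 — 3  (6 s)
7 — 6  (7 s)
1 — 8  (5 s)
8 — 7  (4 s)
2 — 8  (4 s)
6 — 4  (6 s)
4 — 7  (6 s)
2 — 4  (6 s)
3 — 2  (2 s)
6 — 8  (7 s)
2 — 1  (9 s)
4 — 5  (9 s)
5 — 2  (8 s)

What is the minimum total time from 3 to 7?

Candidate routes:
3 - 2 - 8 - 7: 2+4+4 = 10
3 - 2 - 4 - 7: 2+6+6 = 14
Cheapest is 3 - 2 - 8 - 7 at 10 s.

10 s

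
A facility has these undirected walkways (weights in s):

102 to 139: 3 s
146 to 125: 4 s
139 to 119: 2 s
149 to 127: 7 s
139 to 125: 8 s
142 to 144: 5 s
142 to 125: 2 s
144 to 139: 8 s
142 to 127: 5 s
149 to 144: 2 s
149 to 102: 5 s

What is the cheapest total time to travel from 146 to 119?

14 s

Candidate routes:
146–125–142–144–139–119: 4+2+5+8+2 = 21
146–125–142–144–149–102–139–119: 4+2+5+2+5+3+2 = 23
146–125–139–119: 4+8+2 = 14
The minimum is 14 s via 146–125–139–119.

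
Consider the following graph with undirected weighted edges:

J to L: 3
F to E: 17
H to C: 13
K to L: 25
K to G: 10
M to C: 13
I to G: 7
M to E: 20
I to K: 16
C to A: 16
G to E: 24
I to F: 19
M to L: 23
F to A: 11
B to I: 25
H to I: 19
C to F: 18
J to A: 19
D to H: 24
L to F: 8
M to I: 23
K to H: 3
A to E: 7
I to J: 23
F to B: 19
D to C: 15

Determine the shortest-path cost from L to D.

Settle nodes by increasing distance from L:
L: 0
J: 3  (via L)
F: 8  (via L)
A: 19  (via F)
M: 23  (via L)
E: 25  (via F)
K: 25  (via L)
C: 26  (via F)
I: 26  (via J)
B: 27  (via F)
H: 28  (via K)
G: 33  (via I)
D: 41  (via C)
Shortest route: L → F → C → D = 41.

41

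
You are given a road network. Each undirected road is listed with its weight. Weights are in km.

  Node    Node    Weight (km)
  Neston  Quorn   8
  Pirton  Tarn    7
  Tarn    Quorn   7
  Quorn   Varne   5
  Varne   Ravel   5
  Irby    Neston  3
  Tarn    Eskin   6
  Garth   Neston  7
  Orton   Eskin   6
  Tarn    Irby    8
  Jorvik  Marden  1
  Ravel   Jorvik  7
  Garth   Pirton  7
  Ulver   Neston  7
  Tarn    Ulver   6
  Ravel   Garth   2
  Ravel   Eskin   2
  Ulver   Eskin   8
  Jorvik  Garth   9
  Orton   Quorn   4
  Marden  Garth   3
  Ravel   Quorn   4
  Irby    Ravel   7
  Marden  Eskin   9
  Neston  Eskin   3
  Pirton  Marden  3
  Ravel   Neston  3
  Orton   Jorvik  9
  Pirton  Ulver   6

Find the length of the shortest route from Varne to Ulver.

Settle nodes by increasing distance from Varne:
Varne: 0
Quorn: 5  (via Varne)
Ravel: 5  (via Varne)
Eskin: 7  (via Ravel)
Garth: 7  (via Ravel)
Neston: 8  (via Ravel)
Orton: 9  (via Quorn)
Marden: 10  (via Garth)
Irby: 11  (via Neston)
Jorvik: 11  (via Marden)
Tarn: 12  (via Quorn)
Pirton: 13  (via Marden)
Ulver: 15  (via Eskin)
Shortest route: Varne → Ravel → Eskin → Ulver = 15 km.

15 km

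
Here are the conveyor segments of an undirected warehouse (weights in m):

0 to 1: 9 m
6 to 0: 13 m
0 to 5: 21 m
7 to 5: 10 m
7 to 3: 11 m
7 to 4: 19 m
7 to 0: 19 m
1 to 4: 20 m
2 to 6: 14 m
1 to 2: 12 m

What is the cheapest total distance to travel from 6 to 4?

Enumerating some paths:
6–0–1–4: 13+9+20 = 42
6–2–1–4: 14+12+20 = 46
Cheapest is 6–0–1–4 at 42 m.

42 m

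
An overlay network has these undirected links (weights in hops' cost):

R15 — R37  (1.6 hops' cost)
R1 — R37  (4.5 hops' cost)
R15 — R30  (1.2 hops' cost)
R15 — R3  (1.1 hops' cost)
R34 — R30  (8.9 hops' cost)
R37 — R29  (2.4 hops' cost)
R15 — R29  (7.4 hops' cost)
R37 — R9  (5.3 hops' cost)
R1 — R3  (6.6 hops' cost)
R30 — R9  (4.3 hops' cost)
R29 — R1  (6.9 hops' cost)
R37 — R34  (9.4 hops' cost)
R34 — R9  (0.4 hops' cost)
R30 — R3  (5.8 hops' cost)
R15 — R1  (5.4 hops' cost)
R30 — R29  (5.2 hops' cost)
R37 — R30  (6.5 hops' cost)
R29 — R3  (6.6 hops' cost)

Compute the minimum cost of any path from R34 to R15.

5.9 hops' cost

Settle nodes by increasing distance from R34:
R34: 0
R9: 0.4  (via R34)
R30: 4.7  (via R9)
R37: 5.7  (via R9)
R15: 5.9  (via R30)
Shortest route: R34 → R9 → R30 → R15 = 5.9 hops' cost.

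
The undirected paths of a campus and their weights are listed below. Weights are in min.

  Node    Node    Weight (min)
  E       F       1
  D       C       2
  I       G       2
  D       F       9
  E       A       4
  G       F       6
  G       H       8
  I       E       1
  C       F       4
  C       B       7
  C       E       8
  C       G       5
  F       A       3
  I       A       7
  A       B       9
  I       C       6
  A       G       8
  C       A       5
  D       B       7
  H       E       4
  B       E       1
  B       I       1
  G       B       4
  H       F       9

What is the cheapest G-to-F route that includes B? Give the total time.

5 min

Shortest G→B: G–I–B = 3
Best B to F: B–E–F costing 2
Total via B: 3 + 2 = 5 min.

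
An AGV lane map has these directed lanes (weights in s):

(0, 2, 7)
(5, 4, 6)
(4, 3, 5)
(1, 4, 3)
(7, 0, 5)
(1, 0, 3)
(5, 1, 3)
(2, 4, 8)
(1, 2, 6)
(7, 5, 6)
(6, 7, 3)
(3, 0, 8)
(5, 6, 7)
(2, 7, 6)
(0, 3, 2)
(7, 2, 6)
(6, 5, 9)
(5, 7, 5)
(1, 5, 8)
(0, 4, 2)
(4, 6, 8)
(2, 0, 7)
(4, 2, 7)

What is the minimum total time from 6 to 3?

Candidate routes:
6–7–0–4–3: 3+5+2+5 = 15
6–7–0–3: 3+5+2 = 10
6–7–5–1–0–3: 3+6+3+3+2 = 17
Cheapest is 6–7–0–3 at 10 s.

10 s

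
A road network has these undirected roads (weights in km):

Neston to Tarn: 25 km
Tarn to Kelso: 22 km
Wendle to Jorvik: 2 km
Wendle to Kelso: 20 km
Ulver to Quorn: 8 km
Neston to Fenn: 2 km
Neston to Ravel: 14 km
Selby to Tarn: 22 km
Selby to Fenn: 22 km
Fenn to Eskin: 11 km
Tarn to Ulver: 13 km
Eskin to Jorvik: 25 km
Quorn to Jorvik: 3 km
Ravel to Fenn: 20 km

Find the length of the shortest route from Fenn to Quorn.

39 km

Running Dijkstra from Fenn:
Fenn: 0
Neston: 2  (via Fenn)
Eskin: 11  (via Fenn)
Ravel: 16  (via Neston)
Selby: 22  (via Fenn)
Tarn: 27  (via Neston)
Jorvik: 36  (via Eskin)
Wendle: 38  (via Jorvik)
Quorn: 39  (via Jorvik)
Shortest route: Fenn–Eskin–Jorvik–Quorn = 39 km.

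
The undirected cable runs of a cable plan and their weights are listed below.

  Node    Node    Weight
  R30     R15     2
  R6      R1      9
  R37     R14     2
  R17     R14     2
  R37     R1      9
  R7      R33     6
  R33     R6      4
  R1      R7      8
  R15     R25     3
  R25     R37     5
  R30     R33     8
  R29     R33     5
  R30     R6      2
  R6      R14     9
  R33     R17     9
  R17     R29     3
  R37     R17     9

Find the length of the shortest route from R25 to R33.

11

Enumerating some paths:
R25–R37–R14–R17–R33: 5+2+2+9 = 18
R25–R15–R30–R6–R33: 3+2+2+4 = 11
R25–R15–R30–R33: 3+2+8 = 13
R25–R37–R14–R17–R29–R33: 5+2+2+3+5 = 17
Cheapest is R25–R15–R30–R6–R33 at 11.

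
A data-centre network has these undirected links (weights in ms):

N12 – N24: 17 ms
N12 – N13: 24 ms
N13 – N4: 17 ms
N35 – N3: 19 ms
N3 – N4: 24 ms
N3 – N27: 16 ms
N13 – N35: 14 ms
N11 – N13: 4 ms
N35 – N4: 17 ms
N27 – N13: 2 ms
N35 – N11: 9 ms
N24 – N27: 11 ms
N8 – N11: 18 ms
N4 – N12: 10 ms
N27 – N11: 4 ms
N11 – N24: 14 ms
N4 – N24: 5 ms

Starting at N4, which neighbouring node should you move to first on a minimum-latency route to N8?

N24

Compare a few routes:
N4 → N24 → N11 → N8: 5+14+18 = 37
N4 → N24 → N27 → N11 → N8: 5+11+4+18 = 38
N4 → N13 → N11 → N8: 17+4+18 = 39
The minimum is 37 ms via N4 → N24 → N11 → N8.
So from N4 the first move is to N24.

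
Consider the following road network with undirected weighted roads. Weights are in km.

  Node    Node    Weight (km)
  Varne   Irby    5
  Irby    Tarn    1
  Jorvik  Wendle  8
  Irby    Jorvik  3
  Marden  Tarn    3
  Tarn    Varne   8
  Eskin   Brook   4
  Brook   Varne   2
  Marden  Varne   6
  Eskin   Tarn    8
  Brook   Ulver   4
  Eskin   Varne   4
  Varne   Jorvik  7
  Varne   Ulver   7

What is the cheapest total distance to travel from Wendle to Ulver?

Candidate routes:
Wendle–Jorvik–Varne–Ulver: 8+7+7 = 22
Wendle–Jorvik–Irby–Varne–Ulver: 8+3+5+7 = 23
Wendle–Jorvik–Varne–Brook–Ulver: 8+7+2+4 = 21
Wendle–Jorvik–Irby–Varne–Brook–Ulver: 8+3+5+2+4 = 22
Cheapest is Wendle–Jorvik–Varne–Brook–Ulver at 21 km.

21 km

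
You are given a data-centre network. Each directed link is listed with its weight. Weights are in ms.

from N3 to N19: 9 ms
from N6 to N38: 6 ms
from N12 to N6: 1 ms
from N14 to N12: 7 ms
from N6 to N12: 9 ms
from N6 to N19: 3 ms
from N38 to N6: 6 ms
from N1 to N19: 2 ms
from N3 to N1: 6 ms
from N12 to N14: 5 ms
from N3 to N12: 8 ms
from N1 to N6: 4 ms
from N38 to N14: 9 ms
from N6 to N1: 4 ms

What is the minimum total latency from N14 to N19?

Candidate routes:
N14–N12–N6–N1–N19: 7+1+4+2 = 14
N14–N12–N6–N19: 7+1+3 = 11
The minimum is 11 ms via N14–N12–N6–N19.

11 ms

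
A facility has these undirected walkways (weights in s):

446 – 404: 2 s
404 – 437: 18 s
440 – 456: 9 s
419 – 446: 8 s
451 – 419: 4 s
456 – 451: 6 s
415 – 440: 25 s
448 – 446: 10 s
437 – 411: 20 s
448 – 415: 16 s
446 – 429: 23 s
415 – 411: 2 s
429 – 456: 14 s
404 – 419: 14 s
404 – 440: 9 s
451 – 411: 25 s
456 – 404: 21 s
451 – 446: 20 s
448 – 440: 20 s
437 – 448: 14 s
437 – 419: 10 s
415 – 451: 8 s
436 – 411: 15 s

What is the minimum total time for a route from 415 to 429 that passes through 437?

Shortest 415→437: 415–411–437 = 22
Best 437 to 429: 437–419–451–456–429 costing 34
Total via 437: 22 + 34 = 56 s.

56 s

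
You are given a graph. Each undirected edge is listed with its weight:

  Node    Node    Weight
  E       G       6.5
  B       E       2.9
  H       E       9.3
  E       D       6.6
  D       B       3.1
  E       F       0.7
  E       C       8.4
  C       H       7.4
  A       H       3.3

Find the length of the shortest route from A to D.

Candidate routes:
A–H–E–B–D: 3.3+9.3+2.9+3.1 = 18.6
A–H–E–D: 3.3+9.3+6.6 = 19.2
A–H–C–E–B–D: 3.3+7.4+8.4+2.9+3.1 = 25.1
A–H–C–E–D: 3.3+7.4+8.4+6.6 = 25.7
Cheapest is A–H–E–B–D at 18.6.

18.6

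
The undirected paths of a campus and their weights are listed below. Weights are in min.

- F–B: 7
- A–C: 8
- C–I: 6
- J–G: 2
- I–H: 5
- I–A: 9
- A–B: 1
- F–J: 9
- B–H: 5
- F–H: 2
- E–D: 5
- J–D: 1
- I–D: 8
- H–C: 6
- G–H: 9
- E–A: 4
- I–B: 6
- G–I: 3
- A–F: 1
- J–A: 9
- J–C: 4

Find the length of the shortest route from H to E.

Shortest distances from H:
H: 0
F: 2  (via H)
A: 3  (via F)
B: 4  (via A)
I: 5  (via H)
C: 6  (via H)
E: 7  (via A)
Shortest route: H → F → A → E = 7 min.

7 min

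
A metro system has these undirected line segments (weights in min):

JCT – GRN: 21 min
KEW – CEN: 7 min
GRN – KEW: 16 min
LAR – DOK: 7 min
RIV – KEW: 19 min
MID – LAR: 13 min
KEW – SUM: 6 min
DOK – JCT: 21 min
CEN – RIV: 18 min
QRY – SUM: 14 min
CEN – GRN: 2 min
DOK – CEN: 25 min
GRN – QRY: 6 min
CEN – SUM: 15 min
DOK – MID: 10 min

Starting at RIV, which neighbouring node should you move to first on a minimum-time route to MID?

Compare a few routes:
RIV → CEN → DOK → MID: 18+25+10 = 53
RIV → KEW → CEN → DOK → MID: 19+7+25+10 = 61
Cheapest is RIV → CEN → DOK → MID at 53 min.
So from RIV the first move is to CEN.

CEN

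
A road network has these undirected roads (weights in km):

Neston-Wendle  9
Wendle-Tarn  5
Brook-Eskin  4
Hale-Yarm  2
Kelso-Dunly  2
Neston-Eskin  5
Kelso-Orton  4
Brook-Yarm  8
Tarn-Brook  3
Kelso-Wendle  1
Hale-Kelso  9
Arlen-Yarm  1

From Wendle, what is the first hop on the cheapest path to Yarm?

Candidate routes:
Wendle - Tarn - Brook - Yarm: 5+3+8 = 16
Wendle - Kelso - Hale - Yarm: 1+9+2 = 12
The minimum is 12 km via Wendle - Kelso - Hale - Yarm.
So from Wendle the first move is to Kelso.

Kelso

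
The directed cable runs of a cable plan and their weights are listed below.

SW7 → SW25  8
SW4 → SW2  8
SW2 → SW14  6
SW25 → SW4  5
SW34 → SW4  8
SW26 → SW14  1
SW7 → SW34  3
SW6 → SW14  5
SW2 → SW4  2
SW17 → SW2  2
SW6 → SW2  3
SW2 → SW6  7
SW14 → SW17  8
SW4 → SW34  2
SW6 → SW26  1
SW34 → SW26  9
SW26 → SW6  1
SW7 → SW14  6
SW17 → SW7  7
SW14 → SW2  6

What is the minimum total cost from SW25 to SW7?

Settle nodes by increasing distance from SW25:
SW25: 0
SW4: 5  (via SW25)
SW34: 7  (via SW4)
SW2: 13  (via SW4)
SW26: 16  (via SW34)
SW14: 17  (via SW26)
SW6: 17  (via SW26)
SW17: 25  (via SW14)
SW7: 32  (via SW17)
Shortest route: SW25 → SW4 → SW34 → SW26 → SW14 → SW17 → SW7 = 32.

32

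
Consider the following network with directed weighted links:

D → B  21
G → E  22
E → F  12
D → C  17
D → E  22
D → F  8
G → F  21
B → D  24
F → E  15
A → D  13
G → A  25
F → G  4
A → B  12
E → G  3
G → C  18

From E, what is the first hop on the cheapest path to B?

Compare a few routes:
E - G - A - B: 3+25+12 = 40
E - F - G - A - D - B: 12+4+25+13+21 = 75
E - G - A - D - B: 3+25+13+21 = 62
E - F - G - A - B: 12+4+25+12 = 53
Cheapest is E - G - A - B at 40.
So from E the first move is to G.

G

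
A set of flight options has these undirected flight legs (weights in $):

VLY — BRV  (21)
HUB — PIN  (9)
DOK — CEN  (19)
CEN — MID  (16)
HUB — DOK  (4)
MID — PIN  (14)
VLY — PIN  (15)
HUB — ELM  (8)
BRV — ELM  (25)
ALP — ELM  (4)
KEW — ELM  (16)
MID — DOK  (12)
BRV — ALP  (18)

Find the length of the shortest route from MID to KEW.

$40

Shortest distances from MID:
MID: 0
DOK: 12  (via MID)
PIN: 14  (via MID)
CEN: 16  (via MID)
HUB: 16  (via DOK)
ELM: 24  (via HUB)
ALP: 28  (via ELM)
VLY: 29  (via PIN)
KEW: 40  (via ELM)
Shortest route: MID–DOK–HUB–ELM–KEW = $40.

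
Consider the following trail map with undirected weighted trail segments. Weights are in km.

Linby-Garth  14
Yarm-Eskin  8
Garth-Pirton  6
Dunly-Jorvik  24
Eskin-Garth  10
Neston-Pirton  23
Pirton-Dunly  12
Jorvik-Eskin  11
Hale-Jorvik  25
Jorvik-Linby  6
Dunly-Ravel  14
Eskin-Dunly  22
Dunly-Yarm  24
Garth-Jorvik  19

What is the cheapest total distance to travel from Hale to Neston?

73 km

Compare a few routes:
Hale–Jorvik–Garth–Pirton–Neston: 25+19+6+23 = 73
Hale–Jorvik–Linby–Garth–Pirton–Neston: 25+6+14+6+23 = 74
Cheapest is Hale–Jorvik–Garth–Pirton–Neston at 73 km.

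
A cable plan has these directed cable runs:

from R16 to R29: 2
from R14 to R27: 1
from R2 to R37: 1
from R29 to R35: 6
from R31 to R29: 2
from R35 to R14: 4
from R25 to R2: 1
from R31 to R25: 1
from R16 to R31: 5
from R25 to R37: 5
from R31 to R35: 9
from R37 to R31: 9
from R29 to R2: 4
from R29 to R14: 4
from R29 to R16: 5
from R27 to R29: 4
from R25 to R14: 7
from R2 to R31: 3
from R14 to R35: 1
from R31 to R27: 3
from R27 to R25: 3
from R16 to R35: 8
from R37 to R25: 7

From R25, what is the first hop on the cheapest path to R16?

Compare a few routes:
R25–R14–R27–R29–R16: 7+1+4+5 = 17
R25–R2–R31–R29–R16: 1+3+2+5 = 11
R25–R2–R37–R31–R29–R16: 1+1+9+2+5 = 18
R25–R2–R31–R27–R29–R16: 1+3+3+4+5 = 16
Cheapest is R25–R2–R31–R29–R16 at 11.
So from R25 the first move is to R2.

R2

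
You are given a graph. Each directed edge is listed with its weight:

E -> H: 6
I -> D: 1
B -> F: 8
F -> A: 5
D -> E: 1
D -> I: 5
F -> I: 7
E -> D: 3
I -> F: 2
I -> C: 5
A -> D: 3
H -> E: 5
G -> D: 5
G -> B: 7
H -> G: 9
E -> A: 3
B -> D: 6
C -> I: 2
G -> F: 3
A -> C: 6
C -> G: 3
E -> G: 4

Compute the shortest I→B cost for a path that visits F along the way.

22

Shortest I→F: I–F = 2
Best F to B: F–A–D–E–G–B costing 20
Total via F: 2 + 20 = 22.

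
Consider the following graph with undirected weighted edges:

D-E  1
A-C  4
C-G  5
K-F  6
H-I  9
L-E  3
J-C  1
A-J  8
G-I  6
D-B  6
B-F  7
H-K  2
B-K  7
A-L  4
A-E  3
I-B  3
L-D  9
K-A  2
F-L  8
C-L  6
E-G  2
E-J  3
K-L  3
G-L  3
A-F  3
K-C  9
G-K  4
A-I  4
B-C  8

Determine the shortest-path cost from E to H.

Shortest distances from E:
E: 0
D: 1  (via E)
G: 2  (via E)
A: 3  (via E)
J: 3  (via E)
L: 3  (via E)
C: 4  (via J)
K: 5  (via A)
F: 6  (via A)
B: 7  (via D)
H: 7  (via K)
Shortest route: E → A → K → H = 7.

7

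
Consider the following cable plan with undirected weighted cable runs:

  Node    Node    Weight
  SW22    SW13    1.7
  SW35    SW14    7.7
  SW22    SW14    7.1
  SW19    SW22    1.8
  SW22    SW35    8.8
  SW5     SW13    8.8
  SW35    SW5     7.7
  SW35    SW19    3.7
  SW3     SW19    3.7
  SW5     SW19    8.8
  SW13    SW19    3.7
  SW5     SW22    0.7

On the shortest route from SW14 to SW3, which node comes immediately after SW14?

Enumerating some paths:
SW14 - SW22 - SW19 - SW3: 7.1+1.8+3.7 = 12.6
SW14 - SW35 - SW19 - SW3: 7.7+3.7+3.7 = 15.1
The minimum is 12.6 via SW14 - SW22 - SW19 - SW3.
So from SW14 the first move is to SW22.

SW22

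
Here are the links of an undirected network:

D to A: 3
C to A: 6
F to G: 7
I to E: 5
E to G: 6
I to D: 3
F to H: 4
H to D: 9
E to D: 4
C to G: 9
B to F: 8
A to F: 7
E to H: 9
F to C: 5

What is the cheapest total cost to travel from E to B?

Settle nodes by increasing distance from E:
E: 0
D: 4  (via E)
I: 5  (via E)
G: 6  (via E)
A: 7  (via D)
H: 9  (via E)
C: 13  (via A)
F: 13  (via G)
B: 21  (via F)
Shortest route: E → G → F → B = 21.

21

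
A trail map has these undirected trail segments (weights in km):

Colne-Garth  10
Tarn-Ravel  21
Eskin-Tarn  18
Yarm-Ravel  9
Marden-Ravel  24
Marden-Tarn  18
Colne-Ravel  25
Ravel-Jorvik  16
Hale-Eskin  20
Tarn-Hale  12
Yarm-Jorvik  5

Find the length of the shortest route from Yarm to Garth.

44 km

Running Dijkstra from Yarm:
Yarm: 0
Jorvik: 5  (via Yarm)
Ravel: 9  (via Yarm)
Tarn: 30  (via Ravel)
Marden: 33  (via Ravel)
Colne: 34  (via Ravel)
Hale: 42  (via Tarn)
Garth: 44  (via Colne)
Shortest route: Yarm–Ravel–Colne–Garth = 44 km.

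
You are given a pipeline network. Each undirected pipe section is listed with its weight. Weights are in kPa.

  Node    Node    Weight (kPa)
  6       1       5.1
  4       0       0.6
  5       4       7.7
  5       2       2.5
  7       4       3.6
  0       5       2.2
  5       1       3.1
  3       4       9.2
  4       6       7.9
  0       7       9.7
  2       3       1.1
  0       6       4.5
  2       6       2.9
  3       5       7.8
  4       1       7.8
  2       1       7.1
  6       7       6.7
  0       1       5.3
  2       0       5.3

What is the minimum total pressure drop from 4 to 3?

6.4 kPa

Compare a few routes:
4 - 0 - 6 - 2 - 3: 0.6+4.5+2.9+1.1 = 9.1
4 - 0 - 5 - 2 - 3: 0.6+2.2+2.5+1.1 = 6.4
4 - 3: 9.2 = 9.2
4 - 0 - 2 - 3: 0.6+5.3+1.1 = 7
Cheapest is 4 - 0 - 5 - 2 - 3 at 6.4 kPa.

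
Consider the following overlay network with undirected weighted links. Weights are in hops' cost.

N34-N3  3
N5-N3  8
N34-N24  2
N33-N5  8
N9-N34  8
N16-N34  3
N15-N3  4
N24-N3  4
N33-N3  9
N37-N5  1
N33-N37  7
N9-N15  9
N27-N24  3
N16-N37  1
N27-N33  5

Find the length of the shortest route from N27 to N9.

13 hops' cost

Shortest distances from N27:
N27: 0
N24: 3  (via N27)
N34: 5  (via N24)
N33: 5  (via N27)
N3: 7  (via N24)
N16: 8  (via N34)
N37: 9  (via N16)
N5: 10  (via N37)
N15: 11  (via N3)
N9: 13  (via N34)
Shortest route: N27–N24–N34–N9 = 13 hops' cost.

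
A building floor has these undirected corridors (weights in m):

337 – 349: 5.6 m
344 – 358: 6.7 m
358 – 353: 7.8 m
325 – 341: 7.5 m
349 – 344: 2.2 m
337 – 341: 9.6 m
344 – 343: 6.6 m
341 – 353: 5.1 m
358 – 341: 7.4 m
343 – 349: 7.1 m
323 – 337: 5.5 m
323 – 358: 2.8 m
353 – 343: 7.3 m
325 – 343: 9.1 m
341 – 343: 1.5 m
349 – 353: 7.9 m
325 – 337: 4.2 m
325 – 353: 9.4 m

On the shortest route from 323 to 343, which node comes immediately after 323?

358

Compare a few routes:
323 → 358 → 344 → 343: 2.8+6.7+6.6 = 16.1
323 → 358 → 341 → 343: 2.8+7.4+1.5 = 11.7
The minimum is 11.7 m via 323 → 358 → 341 → 343.
So from 323 the first move is to 358.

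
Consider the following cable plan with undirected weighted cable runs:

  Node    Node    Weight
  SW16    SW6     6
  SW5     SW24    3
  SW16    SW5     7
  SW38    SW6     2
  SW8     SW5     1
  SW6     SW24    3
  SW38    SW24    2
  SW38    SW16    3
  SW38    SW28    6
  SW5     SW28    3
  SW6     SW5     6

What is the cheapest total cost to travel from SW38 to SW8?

6

Shortest distances from SW38:
SW38: 0
SW6: 2  (via SW38)
SW24: 2  (via SW38)
SW16: 3  (via SW38)
SW5: 5  (via SW24)
SW8: 6  (via SW5)
Shortest route: SW38–SW24–SW5–SW8 = 6.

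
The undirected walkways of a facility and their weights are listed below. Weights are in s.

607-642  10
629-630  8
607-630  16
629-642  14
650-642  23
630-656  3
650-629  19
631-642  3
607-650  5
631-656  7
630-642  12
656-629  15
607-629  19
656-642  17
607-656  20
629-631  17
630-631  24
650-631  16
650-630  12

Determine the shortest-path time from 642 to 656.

10 s

Running Dijkstra from 642:
642: 0
631: 3  (via 642)
656: 10  (via 631)
Shortest route: 642–631–656 = 10 s.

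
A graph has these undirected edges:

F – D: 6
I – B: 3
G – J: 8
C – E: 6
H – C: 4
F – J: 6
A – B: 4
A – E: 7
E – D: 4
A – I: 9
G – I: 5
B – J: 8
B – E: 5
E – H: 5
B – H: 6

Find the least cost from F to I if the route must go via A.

24

Shortest F→A: F → D → E → A = 17
Shortest A→I: A → B → I = 7
Total via A: 17 + 7 = 24.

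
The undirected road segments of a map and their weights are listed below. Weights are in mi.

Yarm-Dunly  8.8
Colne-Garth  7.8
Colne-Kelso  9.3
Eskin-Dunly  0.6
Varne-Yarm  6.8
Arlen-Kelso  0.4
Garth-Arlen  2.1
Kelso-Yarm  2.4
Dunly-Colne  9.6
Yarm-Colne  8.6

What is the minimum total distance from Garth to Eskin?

14.3 mi

Candidate routes:
Garth - Arlen - Kelso - Yarm - Dunly - Eskin: 2.1+0.4+2.4+8.8+0.6 = 14.3
Garth - Colne - Dunly - Eskin: 7.8+9.6+0.6 = 18
Garth - Arlen - Kelso - Colne - Dunly - Eskin: 2.1+0.4+9.3+9.6+0.6 = 22
Garth - Arlen - Kelso - Yarm - Colne - Dunly - Eskin: 2.1+0.4+2.4+8.6+9.6+0.6 = 23.7
The minimum is 14.3 mi via Garth - Arlen - Kelso - Yarm - Dunly - Eskin.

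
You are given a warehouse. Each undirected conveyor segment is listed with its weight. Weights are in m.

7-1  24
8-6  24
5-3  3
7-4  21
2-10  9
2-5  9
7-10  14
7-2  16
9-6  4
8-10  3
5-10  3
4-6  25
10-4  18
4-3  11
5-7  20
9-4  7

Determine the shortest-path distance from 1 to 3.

Enumerating some paths:
1 - 7 - 10 - 5 - 3: 24+14+3+3 = 44
1 - 7 - 5 - 3: 24+20+3 = 47
The minimum is 44 m via 1 - 7 - 10 - 5 - 3.

44 m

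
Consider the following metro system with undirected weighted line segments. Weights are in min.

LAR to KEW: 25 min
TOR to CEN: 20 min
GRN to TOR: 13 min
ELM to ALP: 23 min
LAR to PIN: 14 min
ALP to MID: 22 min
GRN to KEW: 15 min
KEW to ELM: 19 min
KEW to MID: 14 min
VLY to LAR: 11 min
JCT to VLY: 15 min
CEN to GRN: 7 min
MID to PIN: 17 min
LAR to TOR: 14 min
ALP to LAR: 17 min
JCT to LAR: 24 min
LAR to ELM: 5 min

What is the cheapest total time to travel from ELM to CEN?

Settle nodes by increasing distance from ELM:
ELM: 0
LAR: 5  (via ELM)
VLY: 16  (via LAR)
TOR: 19  (via LAR)
KEW: 19  (via ELM)
PIN: 19  (via LAR)
ALP: 22  (via LAR)
JCT: 29  (via LAR)
GRN: 32  (via TOR)
MID: 33  (via KEW)
CEN: 39  (via TOR)
Shortest route: ELM → LAR → TOR → CEN = 39 min.

39 min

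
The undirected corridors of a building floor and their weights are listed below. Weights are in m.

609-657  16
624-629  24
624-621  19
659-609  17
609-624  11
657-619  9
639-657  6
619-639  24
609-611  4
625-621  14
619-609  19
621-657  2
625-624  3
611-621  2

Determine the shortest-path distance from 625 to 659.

Settle nodes by increasing distance from 625:
625: 0
624: 3  (via 625)
621: 14  (via 625)
609: 14  (via 624)
611: 16  (via 621)
657: 16  (via 621)
639: 22  (via 657)
619: 25  (via 657)
629: 27  (via 624)
659: 31  (via 609)
Shortest route: 625–624–609–659 = 31 m.

31 m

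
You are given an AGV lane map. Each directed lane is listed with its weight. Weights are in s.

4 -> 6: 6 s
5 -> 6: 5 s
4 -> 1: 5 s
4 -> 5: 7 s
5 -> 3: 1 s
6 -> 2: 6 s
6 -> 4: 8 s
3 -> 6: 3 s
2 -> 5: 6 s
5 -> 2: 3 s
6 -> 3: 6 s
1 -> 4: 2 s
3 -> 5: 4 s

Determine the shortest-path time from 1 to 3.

10 s

Running Dijkstra from 1:
1: 0
4: 2  (via 1)
6: 8  (via 4)
5: 9  (via 4)
3: 10  (via 5)
Shortest route: 1–4–5–3 = 10 s.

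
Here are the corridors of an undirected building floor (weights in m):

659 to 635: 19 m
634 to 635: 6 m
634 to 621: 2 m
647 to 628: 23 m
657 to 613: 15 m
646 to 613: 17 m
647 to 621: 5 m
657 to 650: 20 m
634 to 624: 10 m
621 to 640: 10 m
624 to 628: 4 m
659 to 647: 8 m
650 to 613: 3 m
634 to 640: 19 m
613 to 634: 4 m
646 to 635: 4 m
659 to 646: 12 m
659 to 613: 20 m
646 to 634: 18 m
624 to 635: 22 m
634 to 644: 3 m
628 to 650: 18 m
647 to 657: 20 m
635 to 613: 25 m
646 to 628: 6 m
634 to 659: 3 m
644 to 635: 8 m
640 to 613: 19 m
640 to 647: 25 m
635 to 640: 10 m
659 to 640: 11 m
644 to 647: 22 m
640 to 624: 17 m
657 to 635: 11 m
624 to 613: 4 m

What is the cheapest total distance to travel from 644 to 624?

11 m

Shortest distances from 644:
644: 0
634: 3  (via 644)
621: 5  (via 634)
659: 6  (via 634)
613: 7  (via 634)
635: 8  (via 644)
647: 10  (via 621)
650: 10  (via 613)
624: 11  (via 613)
Shortest route: 644–634–613–624 = 11 m.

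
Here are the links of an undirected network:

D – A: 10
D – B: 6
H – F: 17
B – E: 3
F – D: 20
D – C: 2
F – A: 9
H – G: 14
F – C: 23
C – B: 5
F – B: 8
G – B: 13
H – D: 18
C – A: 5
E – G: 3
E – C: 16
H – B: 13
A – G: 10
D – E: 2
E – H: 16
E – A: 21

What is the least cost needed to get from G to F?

14

Running Dijkstra from G:
G: 0
E: 3  (via G)
D: 5  (via E)
B: 6  (via E)
C: 7  (via D)
A: 10  (via G)
F: 14  (via B)
Shortest route: G → E → B → F = 14.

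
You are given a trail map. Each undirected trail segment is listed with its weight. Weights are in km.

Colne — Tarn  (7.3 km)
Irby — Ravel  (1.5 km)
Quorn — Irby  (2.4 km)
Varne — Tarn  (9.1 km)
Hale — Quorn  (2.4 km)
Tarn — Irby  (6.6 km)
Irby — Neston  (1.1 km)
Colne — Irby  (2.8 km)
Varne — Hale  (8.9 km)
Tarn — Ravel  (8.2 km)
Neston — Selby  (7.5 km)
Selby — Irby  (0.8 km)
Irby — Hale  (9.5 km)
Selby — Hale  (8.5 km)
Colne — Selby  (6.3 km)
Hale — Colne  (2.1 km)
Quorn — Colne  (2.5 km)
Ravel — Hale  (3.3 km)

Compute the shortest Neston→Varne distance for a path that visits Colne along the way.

14.9 km

Best Neston to Colne: Neston–Irby–Colne costing 3.9
Best Colne to Varne: Colne–Hale–Varne costing 11
Total via Colne: 3.9 + 11 = 14.9 km.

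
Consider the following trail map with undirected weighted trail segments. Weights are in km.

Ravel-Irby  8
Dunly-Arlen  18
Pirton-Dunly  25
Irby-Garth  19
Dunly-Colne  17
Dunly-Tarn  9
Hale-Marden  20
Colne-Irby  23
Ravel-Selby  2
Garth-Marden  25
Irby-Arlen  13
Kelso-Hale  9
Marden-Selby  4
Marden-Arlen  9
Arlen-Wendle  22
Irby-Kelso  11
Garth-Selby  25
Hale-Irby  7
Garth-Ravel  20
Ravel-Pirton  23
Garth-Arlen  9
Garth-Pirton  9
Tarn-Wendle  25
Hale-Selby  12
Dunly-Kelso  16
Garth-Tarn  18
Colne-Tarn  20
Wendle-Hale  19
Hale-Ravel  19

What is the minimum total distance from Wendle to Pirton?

Compare a few routes:
Wendle → Tarn → Garth → Pirton: 25+18+9 = 52
Wendle → Arlen → Garth → Pirton: 22+9+9 = 40
Cheapest is Wendle → Arlen → Garth → Pirton at 40 km.

40 km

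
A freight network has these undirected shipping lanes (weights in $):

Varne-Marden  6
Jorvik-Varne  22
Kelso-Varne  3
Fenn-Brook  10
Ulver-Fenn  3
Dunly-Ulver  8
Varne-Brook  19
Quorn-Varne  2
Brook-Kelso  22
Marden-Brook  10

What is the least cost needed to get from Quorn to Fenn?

Settle nodes by increasing distance from Quorn:
Quorn: 0
Varne: 2  (via Quorn)
Kelso: 5  (via Varne)
Marden: 8  (via Varne)
Brook: 18  (via Marden)
Jorvik: 24  (via Varne)
Fenn: 28  (via Brook)
Shortest route: Quorn–Varne–Marden–Brook–Fenn = $28.

$28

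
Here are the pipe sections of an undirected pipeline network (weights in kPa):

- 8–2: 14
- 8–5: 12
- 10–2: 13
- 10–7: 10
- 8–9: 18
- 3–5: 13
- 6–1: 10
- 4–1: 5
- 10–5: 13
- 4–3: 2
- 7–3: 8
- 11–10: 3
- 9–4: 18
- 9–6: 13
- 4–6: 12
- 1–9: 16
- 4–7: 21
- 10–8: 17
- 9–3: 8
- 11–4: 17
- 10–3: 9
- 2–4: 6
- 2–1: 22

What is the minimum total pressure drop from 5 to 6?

Shortest distances from 5:
5: 0
8: 12  (via 5)
3: 13  (via 5)
10: 13  (via 5)
4: 15  (via 3)
11: 16  (via 10)
1: 20  (via 4)
2: 21  (via 4)
7: 21  (via 3)
9: 21  (via 3)
6: 27  (via 4)
Shortest route: 5–3–4–6 = 27 kPa.

27 kPa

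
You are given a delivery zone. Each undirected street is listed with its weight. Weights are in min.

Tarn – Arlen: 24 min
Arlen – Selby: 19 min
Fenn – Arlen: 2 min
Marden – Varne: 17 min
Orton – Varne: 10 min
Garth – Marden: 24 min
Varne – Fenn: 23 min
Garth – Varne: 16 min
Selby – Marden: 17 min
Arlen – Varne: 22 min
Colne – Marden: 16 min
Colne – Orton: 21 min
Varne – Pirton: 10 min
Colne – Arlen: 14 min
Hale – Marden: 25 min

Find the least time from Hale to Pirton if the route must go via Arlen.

Shortest Hale→Arlen: Hale–Marden–Colne–Arlen = 55
Best Arlen to Pirton: Arlen–Varne–Pirton costing 32
Total via Arlen: 55 + 32 = 87 min.

87 min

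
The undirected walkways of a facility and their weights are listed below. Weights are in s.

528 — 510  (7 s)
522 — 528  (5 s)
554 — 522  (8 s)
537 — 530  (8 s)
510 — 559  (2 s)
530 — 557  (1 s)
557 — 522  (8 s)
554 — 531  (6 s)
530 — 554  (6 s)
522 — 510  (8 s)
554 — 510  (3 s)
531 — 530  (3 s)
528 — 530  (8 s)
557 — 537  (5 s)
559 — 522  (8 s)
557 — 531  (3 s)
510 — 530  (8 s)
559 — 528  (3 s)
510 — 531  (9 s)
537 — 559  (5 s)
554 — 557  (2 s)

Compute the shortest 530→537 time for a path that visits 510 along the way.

13 s

Best 530 to 510: 530 → 557 → 554 → 510 costing 6
Best 510 to 537: 510 → 559 → 537 costing 7
Total via 510: 6 + 7 = 13 s.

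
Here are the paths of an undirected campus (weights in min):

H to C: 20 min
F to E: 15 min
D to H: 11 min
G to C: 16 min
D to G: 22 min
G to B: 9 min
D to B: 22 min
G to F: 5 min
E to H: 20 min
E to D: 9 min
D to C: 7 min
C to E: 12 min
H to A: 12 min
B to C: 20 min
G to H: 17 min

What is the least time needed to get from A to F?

Shortest distances from A:
A: 0
H: 12  (via A)
D: 23  (via H)
G: 29  (via H)
C: 30  (via D)
E: 32  (via H)
F: 34  (via G)
Shortest route: A–H–G–F = 34 min.

34 min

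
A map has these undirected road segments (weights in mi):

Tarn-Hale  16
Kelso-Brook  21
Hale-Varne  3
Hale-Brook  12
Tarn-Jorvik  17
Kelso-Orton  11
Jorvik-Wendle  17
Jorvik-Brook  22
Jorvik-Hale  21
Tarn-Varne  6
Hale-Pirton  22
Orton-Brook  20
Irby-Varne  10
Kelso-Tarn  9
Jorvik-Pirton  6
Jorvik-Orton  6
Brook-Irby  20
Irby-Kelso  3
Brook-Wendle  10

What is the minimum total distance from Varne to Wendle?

Compare a few routes:
Varne - Hale - Jorvik - Wendle: 3+21+17 = 41
Varne - Hale - Brook - Wendle: 3+12+10 = 25
Varne - Irby - Brook - Wendle: 10+20+10 = 40
Varne - Tarn - Jorvik - Wendle: 6+17+17 = 40
The minimum is 25 mi via Varne - Hale - Brook - Wendle.

25 mi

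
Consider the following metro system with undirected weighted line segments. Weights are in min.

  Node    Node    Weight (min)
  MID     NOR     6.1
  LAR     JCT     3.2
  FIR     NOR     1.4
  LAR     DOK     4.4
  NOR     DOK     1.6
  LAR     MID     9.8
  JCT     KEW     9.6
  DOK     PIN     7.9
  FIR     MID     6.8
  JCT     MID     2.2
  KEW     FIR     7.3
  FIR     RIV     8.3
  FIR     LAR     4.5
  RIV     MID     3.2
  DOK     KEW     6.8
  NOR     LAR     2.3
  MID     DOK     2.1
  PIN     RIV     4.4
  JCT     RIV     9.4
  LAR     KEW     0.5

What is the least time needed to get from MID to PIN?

Running Dijkstra from MID:
MID: 0
DOK: 2.1  (via MID)
JCT: 2.2  (via MID)
RIV: 3.2  (via MID)
NOR: 3.7  (via DOK)
FIR: 5.1  (via NOR)
LAR: 5.4  (via JCT)
KEW: 5.9  (via LAR)
PIN: 7.6  (via RIV)
Shortest route: MID → RIV → PIN = 7.6 min.

7.6 min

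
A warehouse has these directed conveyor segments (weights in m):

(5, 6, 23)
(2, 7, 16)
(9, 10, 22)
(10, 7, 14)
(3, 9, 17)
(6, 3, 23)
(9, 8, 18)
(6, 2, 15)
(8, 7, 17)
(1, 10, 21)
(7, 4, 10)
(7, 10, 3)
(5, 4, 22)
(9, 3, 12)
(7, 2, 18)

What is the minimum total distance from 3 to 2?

Running Dijkstra from 3:
3: 0
9: 17  (via 3)
8: 35  (via 9)
10: 39  (via 9)
7: 52  (via 8)
4: 62  (via 7)
2: 70  (via 7)
Shortest route: 3 → 9 → 8 → 7 → 2 = 70 m.

70 m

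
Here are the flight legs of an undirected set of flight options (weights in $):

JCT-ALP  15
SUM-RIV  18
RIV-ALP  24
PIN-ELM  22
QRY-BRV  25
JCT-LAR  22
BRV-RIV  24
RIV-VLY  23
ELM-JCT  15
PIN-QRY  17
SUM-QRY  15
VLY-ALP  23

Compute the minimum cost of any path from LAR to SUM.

Running Dijkstra from LAR:
LAR: 0
JCT: 22  (via LAR)
ELM: 37  (via JCT)
ALP: 37  (via JCT)
PIN: 59  (via ELM)
VLY: 60  (via ALP)
RIV: 61  (via ALP)
QRY: 76  (via PIN)
SUM: 79  (via RIV)
Shortest route: LAR–JCT–ALP–RIV–SUM = $79.

$79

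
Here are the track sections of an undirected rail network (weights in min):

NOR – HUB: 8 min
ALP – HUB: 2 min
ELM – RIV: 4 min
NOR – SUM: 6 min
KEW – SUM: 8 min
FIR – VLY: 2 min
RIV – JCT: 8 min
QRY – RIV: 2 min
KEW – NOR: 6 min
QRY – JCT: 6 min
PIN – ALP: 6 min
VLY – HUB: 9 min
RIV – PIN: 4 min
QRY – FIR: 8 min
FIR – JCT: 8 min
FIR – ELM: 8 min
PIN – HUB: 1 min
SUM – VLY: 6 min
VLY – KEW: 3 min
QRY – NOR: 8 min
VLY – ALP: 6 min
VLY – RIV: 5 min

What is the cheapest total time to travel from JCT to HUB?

13 min

Candidate routes:
JCT → RIV → PIN → HUB: 8+4+1 = 13
JCT → FIR → VLY → ALP → HUB: 8+2+6+2 = 18
Cheapest is JCT → RIV → PIN → HUB at 13 min.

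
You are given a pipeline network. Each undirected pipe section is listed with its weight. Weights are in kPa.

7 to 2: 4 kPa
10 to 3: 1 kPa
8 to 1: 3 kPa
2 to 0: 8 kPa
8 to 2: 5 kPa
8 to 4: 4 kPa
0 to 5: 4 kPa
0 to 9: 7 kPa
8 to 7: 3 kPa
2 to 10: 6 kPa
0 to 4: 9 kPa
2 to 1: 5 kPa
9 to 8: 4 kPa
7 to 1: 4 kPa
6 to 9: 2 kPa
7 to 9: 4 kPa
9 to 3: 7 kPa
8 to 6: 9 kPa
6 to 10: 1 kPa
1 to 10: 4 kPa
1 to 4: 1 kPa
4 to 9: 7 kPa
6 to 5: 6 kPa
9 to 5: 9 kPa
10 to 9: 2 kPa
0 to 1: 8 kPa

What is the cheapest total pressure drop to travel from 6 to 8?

6 kPa

Enumerating some paths:
6 → 9 → 8: 2+4 = 6
6 → 10 → 9 → 8: 1+2+4 = 7
Cheapest is 6 → 9 → 8 at 6 kPa.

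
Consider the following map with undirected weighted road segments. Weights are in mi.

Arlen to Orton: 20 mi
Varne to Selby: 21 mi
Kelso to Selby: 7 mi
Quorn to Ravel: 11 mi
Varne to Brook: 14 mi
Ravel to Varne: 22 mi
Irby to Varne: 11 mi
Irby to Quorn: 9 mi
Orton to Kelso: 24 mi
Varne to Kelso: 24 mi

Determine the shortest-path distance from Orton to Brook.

Settle nodes by increasing distance from Orton:
Orton: 0
Arlen: 20  (via Orton)
Kelso: 24  (via Orton)
Selby: 31  (via Kelso)
Varne: 48  (via Kelso)
Irby: 59  (via Varne)
Brook: 62  (via Varne)
Shortest route: Orton → Kelso → Varne → Brook = 62 mi.

62 mi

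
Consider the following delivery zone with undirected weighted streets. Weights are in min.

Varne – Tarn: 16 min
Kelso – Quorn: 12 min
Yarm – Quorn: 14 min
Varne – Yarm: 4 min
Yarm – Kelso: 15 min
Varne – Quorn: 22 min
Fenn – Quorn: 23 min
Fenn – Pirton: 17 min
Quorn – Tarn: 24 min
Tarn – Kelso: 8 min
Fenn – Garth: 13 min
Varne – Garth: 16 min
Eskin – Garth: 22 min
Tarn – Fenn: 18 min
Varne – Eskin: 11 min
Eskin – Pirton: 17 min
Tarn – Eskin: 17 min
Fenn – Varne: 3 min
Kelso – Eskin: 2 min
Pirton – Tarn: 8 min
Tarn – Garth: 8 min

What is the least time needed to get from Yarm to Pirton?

24 min

Compare a few routes:
Yarm–Varne–Fenn–Pirton: 4+3+17 = 24
Yarm–Kelso–Tarn–Pirton: 15+8+8 = 31
Yarm–Varne–Tarn–Pirton: 4+16+8 = 28
The minimum is 24 min via Yarm–Varne–Fenn–Pirton.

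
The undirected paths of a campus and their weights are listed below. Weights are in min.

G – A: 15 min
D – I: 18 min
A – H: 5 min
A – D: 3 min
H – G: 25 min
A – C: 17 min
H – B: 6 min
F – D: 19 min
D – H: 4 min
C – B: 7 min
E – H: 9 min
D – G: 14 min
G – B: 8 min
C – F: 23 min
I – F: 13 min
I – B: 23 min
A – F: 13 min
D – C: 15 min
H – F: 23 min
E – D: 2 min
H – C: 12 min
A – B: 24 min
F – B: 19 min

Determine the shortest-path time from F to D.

Compare a few routes:
F - A - H - D: 13+5+4 = 22
F - H - D: 23+4 = 27
F - D: 19 = 19
F - A - D: 13+3 = 16
Cheapest is F - A - D at 16 min.

16 min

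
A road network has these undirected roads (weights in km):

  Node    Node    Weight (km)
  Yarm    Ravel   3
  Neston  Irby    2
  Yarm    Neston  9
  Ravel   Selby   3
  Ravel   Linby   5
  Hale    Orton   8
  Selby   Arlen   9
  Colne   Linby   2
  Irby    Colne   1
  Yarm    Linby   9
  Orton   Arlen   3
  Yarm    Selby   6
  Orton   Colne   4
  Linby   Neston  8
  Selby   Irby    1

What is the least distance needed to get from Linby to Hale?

14 km

Settle nodes by increasing distance from Linby:
Linby: 0
Colne: 2  (via Linby)
Irby: 3  (via Colne)
Selby: 4  (via Irby)
Ravel: 5  (via Linby)
Neston: 5  (via Irby)
Orton: 6  (via Colne)
Yarm: 8  (via Ravel)
Arlen: 9  (via Orton)
Hale: 14  (via Orton)
Shortest route: Linby → Colne → Orton → Hale = 14 km.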